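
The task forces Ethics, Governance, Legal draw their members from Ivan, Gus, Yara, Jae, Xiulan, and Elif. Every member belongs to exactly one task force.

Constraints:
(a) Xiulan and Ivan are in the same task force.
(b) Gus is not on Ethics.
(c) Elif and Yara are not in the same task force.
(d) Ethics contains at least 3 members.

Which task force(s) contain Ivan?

From (b): Gus ∉ Ethics.
Suppose Ivan ∉ Ethics: no assignment then satisfies all the clues, so Ivan ∈ Ethics.

Ivan: Ethics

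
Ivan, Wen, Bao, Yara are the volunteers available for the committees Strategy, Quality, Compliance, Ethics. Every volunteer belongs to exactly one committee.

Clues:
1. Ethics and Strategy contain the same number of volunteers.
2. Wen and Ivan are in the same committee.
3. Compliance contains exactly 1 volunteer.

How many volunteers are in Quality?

3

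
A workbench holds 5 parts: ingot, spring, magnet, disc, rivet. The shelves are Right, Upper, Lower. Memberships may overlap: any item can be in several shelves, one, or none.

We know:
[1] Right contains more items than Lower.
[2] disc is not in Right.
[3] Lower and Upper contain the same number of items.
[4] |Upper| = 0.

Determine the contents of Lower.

Lower = {}

From (2): disc ∉ Right.
(4): Upper already has 0, so the rest are out.
Suppose ingot ∈ Lower: no assignment then satisfies all the clues, so ingot ∉ Lower.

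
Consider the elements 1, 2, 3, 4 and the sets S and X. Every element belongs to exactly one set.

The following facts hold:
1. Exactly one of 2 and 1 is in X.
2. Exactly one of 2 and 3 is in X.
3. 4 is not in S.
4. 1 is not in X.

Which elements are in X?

From (3): 4 ∉ S.
From (4): 1 ∉ X.
(1) (exactly one): 2 ∈ X.
(2) (exactly one): 3 ∉ X.
Only one set left: 1 ∈ S.
Only one set left: 3 ∈ S.
Only one set left: 4 ∈ X.

X = {2, 4}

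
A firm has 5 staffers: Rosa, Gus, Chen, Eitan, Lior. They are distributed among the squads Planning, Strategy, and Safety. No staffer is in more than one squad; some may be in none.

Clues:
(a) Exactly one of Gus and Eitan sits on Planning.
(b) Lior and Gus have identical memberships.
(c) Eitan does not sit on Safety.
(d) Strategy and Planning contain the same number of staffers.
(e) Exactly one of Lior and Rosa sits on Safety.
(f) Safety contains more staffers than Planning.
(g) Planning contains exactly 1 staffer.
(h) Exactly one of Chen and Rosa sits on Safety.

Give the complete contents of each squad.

Planning = {Eitan}; Strategy = {Rosa}; Safety = {Chen, Gus, Lior}

From (c): Eitan ∉ Safety.
Suppose Rosa ∈ Planning: no assignment then satisfies all the clues, so Rosa ∉ Planning.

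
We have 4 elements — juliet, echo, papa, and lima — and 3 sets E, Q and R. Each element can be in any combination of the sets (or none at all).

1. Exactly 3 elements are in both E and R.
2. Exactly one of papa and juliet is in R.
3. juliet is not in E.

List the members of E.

From (3): juliet ∉ E.
Suppose echo ∉ E: no assignment then satisfies all the clues, so echo ∈ E.

E = {echo, lima, papa}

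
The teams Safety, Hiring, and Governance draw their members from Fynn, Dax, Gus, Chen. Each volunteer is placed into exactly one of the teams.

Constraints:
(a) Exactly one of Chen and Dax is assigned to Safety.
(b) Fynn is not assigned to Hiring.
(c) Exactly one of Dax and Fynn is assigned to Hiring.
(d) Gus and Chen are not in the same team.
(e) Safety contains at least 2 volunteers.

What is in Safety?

Safety = {Chen, Fynn}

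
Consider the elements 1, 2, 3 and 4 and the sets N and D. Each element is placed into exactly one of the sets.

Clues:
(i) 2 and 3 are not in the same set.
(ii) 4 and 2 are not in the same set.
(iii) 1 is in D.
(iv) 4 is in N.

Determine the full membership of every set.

From (iii): 1 ∈ D.
From (iv): 4 ∈ N.
(ii): 2 ∉ N.
Only one set left: 2 ∈ D.
(i): 3 ∉ D.
Only one set left: 3 ∈ N.

N = {3, 4}; D = {1, 2}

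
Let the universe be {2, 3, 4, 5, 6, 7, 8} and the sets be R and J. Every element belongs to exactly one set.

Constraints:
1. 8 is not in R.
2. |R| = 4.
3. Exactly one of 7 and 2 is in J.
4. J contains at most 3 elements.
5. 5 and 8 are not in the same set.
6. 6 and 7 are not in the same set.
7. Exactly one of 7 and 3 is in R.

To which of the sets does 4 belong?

4: J

From (1): 8 ∉ R.
Only one set left: 8 ∈ J.
(5): 5 ∉ J.
Only one set left: 5 ∈ R.
Suppose 4 ∈ R: no assignment then satisfies all the clues, so 4 ∉ R.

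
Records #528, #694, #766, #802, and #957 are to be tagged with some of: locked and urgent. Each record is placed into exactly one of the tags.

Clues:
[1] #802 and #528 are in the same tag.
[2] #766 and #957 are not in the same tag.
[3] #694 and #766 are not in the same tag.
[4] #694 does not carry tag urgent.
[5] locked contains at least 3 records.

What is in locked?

locked = {#528, #694, #802, #957}

From (4): #694 ∉ urgent.
Only one tag left: #694 ∈ locked.
(3): #766 ∉ locked.
Only one tag left: #766 ∈ urgent.
(2): #957 ∉ urgent.
Only one tag left: #957 ∈ locked.
Suppose #528 ∉ locked: no assignment then satisfies all the clues, so #528 ∈ locked.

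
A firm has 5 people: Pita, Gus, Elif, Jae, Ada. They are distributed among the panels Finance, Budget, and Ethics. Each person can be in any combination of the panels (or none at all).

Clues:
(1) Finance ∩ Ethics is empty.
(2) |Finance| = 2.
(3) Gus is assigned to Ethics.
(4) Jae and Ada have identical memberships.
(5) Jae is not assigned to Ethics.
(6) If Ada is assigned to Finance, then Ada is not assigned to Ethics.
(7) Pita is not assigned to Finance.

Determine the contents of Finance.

Finance = {Ada, Jae}

From (3): Gus ∈ Ethics.
From (5): Jae ∉ Ethics.
From (7): Pita ∉ Finance.
(1) (disjoint): Gus ∉ Finance.
(4): Ada matches Jae: Ada ∉ Ethics.
Suppose Elif ∈ Finance: no assignment then satisfies all the clues, so Elif ∉ Finance.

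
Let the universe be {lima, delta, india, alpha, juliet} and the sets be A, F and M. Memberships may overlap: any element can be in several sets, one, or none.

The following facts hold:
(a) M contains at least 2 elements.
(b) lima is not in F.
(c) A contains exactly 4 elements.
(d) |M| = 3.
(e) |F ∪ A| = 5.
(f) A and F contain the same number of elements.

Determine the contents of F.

F = {alpha, delta, india, juliet}

From (b): lima ∉ F.
Suppose delta ∉ F: no assignment then satisfies all the clues, so delta ∈ F.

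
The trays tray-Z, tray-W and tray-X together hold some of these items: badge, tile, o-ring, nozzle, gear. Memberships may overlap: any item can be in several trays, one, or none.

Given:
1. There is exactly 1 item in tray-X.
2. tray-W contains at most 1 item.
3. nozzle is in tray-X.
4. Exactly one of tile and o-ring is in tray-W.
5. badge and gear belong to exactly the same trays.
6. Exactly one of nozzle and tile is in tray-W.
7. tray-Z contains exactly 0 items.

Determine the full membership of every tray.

tray-Z = {}; tray-W = {tile}; tray-X = {nozzle}

From (3): nozzle ∈ tray-X.
(1): tray-X already has 1, so the rest are out.
(7): tray-Z already has 0, so the rest are out.
Suppose badge ∈ tray-W: no assignment then satisfies all the clues, so badge ∉ tray-W.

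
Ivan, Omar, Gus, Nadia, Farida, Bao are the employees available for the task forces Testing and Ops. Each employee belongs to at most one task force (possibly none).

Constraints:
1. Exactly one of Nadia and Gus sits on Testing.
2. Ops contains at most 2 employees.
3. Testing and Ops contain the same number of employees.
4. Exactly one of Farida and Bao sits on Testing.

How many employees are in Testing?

2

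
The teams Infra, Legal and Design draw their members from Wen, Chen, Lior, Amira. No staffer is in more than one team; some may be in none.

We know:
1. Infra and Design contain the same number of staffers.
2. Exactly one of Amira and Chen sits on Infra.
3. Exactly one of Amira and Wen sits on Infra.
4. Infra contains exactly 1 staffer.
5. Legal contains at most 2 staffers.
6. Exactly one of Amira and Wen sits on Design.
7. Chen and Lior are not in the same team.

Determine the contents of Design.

Design = {Wen}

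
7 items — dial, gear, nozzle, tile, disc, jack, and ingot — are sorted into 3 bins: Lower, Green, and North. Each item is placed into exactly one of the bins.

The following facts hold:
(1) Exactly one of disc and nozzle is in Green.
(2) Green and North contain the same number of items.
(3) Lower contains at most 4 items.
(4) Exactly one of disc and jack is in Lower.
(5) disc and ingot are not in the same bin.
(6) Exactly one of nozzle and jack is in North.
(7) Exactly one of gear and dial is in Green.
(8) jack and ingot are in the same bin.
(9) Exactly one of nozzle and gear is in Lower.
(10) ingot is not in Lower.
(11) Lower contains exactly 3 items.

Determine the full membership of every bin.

Lower = {disc, gear, tile}; Green = {dial, nozzle}; North = {ingot, jack}

From (10): ingot ∉ Lower.
(8): jack matches ingot: jack ∉ Lower.
(4) (exactly one): disc ∈ Lower.
(1) (exactly one): nozzle ∈ Green.
(6) (exactly one): jack ∈ North.
(8): ingot matches jack: ingot ∉ Green.
(8): ingot matches jack: ingot ∈ North.
(9) (exactly one): gear ∈ Lower.
(7) (exactly one): dial ∈ Green.
(11): only 3 candidates remain for Lower, so all are in.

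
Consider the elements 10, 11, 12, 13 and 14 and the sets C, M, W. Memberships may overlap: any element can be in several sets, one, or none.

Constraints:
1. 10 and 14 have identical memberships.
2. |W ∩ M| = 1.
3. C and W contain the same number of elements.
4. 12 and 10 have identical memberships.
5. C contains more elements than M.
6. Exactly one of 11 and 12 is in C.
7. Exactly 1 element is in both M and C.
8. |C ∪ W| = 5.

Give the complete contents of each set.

C = {10, 12, 13, 14}; M = {11, 13}; W = {10, 11, 12, 14}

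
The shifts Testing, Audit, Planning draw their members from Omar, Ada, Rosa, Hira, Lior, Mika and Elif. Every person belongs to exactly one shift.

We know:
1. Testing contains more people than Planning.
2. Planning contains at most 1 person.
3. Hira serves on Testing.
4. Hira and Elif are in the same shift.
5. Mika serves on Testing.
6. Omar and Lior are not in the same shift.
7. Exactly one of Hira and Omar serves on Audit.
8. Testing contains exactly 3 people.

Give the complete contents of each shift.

From (3): Hira ∈ Testing.
From (5): Mika ∈ Testing.
(4): Elif matches Hira: Elif ∈ Testing.
(7) (exactly one): Omar ∈ Audit.
(8): Testing already has 3, so the rest are out.
(6): Lior ∉ Audit.
Only one shift left: Lior ∈ Planning.
(2): Planning already has 1, so the rest are out.
Only one shift left: Ada ∈ Audit.
Only one shift left: Rosa ∈ Audit.

Testing = {Elif, Hira, Mika}; Audit = {Ada, Omar, Rosa}; Planning = {Lior}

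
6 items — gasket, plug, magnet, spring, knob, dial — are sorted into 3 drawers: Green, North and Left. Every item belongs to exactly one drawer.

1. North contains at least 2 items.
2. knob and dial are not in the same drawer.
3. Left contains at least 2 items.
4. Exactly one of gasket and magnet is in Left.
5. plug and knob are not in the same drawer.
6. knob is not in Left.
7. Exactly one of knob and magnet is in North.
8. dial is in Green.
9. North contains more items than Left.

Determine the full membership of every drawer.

Green = {dial}; North = {gasket, knob, spring}; Left = {magnet, plug}

From (6): knob ∉ Left.
From (8): dial ∈ Green.
(2): knob ∉ Green.
Only one drawer left: knob ∈ North.
(5): plug ∉ North.
(7) (exactly one): magnet ∉ North.
Suppose gasket ∈ Green: no assignment then satisfies all the clues, so gasket ∉ Green.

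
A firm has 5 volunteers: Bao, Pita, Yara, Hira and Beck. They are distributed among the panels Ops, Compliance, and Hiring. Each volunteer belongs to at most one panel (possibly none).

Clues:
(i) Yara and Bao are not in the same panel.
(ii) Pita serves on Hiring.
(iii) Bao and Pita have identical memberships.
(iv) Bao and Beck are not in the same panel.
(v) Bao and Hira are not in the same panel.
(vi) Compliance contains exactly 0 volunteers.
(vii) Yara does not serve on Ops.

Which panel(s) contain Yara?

From (ii): Pita ∈ Hiring.
From (vii): Yara ∉ Ops.
(iii): Bao matches Pita: Bao ∉ Ops.
(iii): Bao matches Pita: Bao ∉ Compliance.
(iii): Bao matches Pita: Bao ∈ Hiring.
(iv): Beck ∉ Hiring.
(v): Hira ∉ Hiring.
(vi): Compliance already has 0, so the rest are out.
(i): Yara ∉ Hiring.

Yara: none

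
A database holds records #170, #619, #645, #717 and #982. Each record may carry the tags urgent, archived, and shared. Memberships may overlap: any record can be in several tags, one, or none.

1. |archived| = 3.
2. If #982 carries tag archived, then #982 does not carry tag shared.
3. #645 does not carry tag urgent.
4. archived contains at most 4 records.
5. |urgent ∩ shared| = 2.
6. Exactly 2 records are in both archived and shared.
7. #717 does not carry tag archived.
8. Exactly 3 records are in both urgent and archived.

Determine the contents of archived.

archived = {#170, #619, #982}

From (3): #645 ∉ urgent.
From (7): #717 ∉ archived.
Suppose #170 ∉ archived: no assignment then satisfies all the clues, so #170 ∈ archived.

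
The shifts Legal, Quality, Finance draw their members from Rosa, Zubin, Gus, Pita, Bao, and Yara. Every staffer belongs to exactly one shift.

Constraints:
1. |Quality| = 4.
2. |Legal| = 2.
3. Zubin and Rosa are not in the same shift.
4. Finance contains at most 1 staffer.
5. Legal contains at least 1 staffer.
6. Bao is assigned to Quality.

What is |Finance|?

0

From (6): Bao ∈ Quality.
Suppose Rosa ∈ Finance: no assignment then satisfies all the clues, so Rosa ∉ Finance.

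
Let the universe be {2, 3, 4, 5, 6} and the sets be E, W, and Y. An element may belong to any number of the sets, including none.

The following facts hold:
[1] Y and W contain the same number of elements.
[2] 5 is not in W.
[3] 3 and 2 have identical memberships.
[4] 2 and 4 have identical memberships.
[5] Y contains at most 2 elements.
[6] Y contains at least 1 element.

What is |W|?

1

From (2): 5 ∉ W.
Suppose 2 ∈ W: no assignment then satisfies all the clues, so 2 ∉ W.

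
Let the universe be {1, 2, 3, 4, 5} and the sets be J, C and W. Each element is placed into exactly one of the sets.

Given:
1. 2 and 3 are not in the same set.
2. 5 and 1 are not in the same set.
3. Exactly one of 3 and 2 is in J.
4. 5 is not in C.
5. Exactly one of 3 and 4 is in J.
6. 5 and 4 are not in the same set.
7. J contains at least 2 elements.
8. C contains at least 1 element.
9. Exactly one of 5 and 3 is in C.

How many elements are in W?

1

From (4): 5 ∉ C.
(9) (exactly one): 3 ∈ C.
(1): 2 ∉ C.
(3) (exactly one): 2 ∈ J.
(5) (exactly one): 4 ∈ J.
(6): 5 ∉ J.
Only one set left: 5 ∈ W.
(2): 1 ∉ W.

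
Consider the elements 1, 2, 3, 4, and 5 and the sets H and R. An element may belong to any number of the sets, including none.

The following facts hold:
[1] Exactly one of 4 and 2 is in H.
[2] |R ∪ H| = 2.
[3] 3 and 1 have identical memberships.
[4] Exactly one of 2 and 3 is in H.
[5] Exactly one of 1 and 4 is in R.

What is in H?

H = {2}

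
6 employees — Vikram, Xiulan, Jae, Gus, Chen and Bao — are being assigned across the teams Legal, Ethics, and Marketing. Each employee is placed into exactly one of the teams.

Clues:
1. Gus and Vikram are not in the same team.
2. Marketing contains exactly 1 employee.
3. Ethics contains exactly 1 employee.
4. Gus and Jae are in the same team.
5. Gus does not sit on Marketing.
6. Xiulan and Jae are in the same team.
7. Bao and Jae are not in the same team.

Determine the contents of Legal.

Legal = {Chen, Gus, Jae, Xiulan}

From (5): Gus ∉ Marketing.
(4): Jae matches Gus: Jae ∉ Marketing.
(6): Xiulan matches Jae: Xiulan ∉ Marketing.
Suppose Vikram ∈ Legal: no assignment then satisfies all the clues, so Vikram ∉ Legal.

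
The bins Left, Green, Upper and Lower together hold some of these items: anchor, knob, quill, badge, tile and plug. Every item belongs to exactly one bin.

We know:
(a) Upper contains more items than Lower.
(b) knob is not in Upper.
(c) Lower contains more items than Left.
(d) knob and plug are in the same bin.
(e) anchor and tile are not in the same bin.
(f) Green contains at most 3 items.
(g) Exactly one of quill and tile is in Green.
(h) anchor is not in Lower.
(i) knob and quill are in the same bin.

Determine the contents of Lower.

Lower = {tile}

From (b): knob ∉ Upper.
From (h): anchor ∉ Lower.
(d): plug matches knob: plug ∉ Upper.
(i): quill matches knob: quill ∉ Upper.
Suppose knob ∈ Lower: no assignment then satisfies all the clues, so knob ∉ Lower.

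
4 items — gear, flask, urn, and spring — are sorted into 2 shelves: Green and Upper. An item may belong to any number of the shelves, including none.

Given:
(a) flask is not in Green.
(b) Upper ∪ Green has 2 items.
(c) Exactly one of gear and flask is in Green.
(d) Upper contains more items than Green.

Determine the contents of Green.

Green = {gear}

From (a): flask ∉ Green.
(c) (exactly one): gear ∈ Green.
Suppose urn ∈ Green: no assignment then satisfies all the clues, so urn ∉ Green.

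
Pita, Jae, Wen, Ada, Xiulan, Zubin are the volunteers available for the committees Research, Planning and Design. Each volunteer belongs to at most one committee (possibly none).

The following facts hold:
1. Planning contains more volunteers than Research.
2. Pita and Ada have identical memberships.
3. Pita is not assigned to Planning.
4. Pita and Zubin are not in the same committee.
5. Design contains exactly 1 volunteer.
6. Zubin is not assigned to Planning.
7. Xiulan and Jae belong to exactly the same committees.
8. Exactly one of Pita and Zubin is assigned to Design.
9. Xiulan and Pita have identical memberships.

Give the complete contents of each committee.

From (3): Pita ∉ Planning.
From (6): Zubin ∉ Planning.
(2): Ada matches Pita: Ada ∉ Planning.
(9): Xiulan matches Pita: Xiulan ∉ Planning.
(7): Jae matches Xiulan: Jae ∉ Planning.
Suppose Pita ∈ Research: no assignment then satisfies all the clues, so Pita ∉ Research.

Research = {}; Planning = {Wen}; Design = {Zubin}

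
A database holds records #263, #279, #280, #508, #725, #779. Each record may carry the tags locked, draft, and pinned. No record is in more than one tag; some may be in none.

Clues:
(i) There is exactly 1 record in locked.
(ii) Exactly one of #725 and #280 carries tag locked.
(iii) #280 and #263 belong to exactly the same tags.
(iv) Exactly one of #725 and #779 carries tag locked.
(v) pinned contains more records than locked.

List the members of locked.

locked = {#725}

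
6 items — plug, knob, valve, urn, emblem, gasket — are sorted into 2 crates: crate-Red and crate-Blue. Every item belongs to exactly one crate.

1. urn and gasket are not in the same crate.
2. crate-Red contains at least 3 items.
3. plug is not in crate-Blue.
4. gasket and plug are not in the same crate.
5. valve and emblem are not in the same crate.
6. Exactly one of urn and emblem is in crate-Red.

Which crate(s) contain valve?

From (3): plug ∉ crate-Blue.
Only one crate left: plug ∈ crate-Red.
(4): gasket ∉ crate-Red.
Only one crate left: gasket ∈ crate-Blue.
(1): urn ∉ crate-Blue.
Only one crate left: urn ∈ crate-Red.
(6) (exactly one): emblem ∉ crate-Red.
Only one crate left: emblem ∈ crate-Blue.
(5): valve ∉ crate-Blue.
Only one crate left: valve ∈ crate-Red.

valve: crate-Red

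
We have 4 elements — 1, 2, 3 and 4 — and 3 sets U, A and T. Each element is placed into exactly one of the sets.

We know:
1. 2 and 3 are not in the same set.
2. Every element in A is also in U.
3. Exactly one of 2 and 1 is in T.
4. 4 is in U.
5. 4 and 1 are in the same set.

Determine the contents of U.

From (4): 4 ∈ U.
(5): 1 matches 4: 1 ∈ U.
(3) (exactly one): 2 ∈ T.
(1): 3 ∉ T.
Suppose 3 ∉ U: no assignment then satisfies all the clues, so 3 ∈ U.

U = {1, 3, 4}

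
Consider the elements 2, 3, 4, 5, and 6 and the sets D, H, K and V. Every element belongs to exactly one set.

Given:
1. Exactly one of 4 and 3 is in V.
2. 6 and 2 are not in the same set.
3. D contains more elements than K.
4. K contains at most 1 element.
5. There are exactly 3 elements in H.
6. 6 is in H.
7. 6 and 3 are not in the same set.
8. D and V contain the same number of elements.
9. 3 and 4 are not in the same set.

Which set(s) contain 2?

From (6): 6 ∈ H.
(2): 2 ∉ H.
(7): 3 ∉ H.
(5): only 3 candidates remain for H, so all are in.
(1) (exactly one): 3 ∈ V.
Suppose 2 ∉ D: no assignment then satisfies all the clues, so 2 ∈ D.

2: D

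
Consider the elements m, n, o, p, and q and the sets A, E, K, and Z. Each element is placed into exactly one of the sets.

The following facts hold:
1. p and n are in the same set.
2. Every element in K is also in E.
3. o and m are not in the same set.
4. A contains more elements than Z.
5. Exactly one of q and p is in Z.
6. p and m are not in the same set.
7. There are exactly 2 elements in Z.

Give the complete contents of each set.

A = {n, o, p}; E = {}; K = {}; Z = {m, q}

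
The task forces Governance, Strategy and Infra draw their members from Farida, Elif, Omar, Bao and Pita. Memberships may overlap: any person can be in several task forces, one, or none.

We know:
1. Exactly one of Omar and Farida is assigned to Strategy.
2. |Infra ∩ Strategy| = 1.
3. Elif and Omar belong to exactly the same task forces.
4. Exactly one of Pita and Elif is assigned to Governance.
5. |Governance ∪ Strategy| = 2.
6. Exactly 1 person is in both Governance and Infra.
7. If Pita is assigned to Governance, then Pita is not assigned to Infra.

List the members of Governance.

Governance = {Farida, Pita}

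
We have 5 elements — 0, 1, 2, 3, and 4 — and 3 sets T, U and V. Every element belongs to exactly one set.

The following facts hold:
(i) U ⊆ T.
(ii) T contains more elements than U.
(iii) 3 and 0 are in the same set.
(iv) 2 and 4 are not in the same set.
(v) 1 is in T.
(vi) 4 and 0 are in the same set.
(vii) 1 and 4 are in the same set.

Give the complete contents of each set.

T = {0, 1, 3, 4}; U = {}; V = {2}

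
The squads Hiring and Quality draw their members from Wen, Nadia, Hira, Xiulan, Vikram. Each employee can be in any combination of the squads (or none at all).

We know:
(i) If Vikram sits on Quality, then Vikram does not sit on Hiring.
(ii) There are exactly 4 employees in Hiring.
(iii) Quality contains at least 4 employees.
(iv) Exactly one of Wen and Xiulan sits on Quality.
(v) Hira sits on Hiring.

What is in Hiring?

Hiring = {Hira, Nadia, Wen, Xiulan}

From (v): Hira ∈ Hiring.
Suppose Wen ∉ Hiring: no assignment then satisfies all the clues, so Wen ∈ Hiring.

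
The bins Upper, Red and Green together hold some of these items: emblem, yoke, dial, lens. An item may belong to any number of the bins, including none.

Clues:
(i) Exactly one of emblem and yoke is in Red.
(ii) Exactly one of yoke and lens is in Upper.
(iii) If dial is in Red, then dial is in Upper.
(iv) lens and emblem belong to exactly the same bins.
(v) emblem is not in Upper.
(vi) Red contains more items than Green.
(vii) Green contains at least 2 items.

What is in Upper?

Upper = {dial, yoke}

From (v): emblem ∉ Upper.
(iv): lens matches emblem: lens ∉ Upper.
(ii) (exactly one): yoke ∈ Upper.
Suppose dial ∉ Upper: no assignment then satisfies all the clues, so dial ∈ Upper.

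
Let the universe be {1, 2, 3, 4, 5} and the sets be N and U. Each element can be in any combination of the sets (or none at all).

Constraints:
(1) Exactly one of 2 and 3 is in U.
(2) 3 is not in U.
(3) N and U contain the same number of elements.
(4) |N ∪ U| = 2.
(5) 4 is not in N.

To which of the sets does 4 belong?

4: none

From (2): 3 ∉ U.
From (5): 4 ∉ N.
(1) (exactly one): 2 ∈ U.
Suppose 4 ∈ U: no assignment then satisfies all the clues, so 4 ∉ U.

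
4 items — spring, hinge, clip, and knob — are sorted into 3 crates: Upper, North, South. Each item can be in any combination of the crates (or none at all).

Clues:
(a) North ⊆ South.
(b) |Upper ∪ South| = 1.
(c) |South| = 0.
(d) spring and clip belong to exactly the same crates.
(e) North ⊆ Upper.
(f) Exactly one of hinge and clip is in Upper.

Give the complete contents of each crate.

Upper = {hinge}; North = {}; South = {}

(c): South already has 0, so the rest are out.
(a) contrapositive: spring ∉ North.
(a) contrapositive: hinge ∉ North.
(a) contrapositive: clip ∉ North.
(a) contrapositive: knob ∉ North.
Suppose spring ∈ Upper: no assignment then satisfies all the clues, so spring ∉ Upper.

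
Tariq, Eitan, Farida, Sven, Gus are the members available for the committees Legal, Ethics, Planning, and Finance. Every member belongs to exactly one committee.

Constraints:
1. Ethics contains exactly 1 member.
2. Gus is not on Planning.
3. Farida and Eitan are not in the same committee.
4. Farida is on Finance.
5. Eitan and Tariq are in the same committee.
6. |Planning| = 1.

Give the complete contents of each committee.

Legal = {Eitan, Tariq}; Ethics = {Gus}; Planning = {Sven}; Finance = {Farida}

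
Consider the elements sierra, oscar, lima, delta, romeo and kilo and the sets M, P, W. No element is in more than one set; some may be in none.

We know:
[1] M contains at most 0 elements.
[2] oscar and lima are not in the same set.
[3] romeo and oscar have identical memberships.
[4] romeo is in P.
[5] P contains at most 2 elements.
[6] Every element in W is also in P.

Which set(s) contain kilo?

From (4): romeo ∈ P.
(1): M already has 0, so the rest are out.
(3): oscar matches romeo: oscar ∈ P.
(5): P already has 2, so the rest are out.
(6) contrapositive: sierra ∉ W.
(6) contrapositive: lima ∉ W.
(6) contrapositive: delta ∉ W.
(6) contrapositive: kilo ∉ W.

kilo: none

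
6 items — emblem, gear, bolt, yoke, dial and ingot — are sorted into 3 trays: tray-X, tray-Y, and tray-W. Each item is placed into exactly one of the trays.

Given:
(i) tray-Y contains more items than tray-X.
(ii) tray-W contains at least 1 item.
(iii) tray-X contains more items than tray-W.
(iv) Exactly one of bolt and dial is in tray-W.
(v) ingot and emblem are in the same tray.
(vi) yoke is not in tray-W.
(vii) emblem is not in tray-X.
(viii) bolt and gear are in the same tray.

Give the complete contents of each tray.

tray-X = {bolt, gear}; tray-Y = {emblem, ingot, yoke}; tray-W = {dial}

From (vi): yoke ∉ tray-W.
From (vii): emblem ∉ tray-X.
(v): ingot matches emblem: ingot ∉ tray-X.
Suppose emblem ∉ tray-Y: no assignment then satisfies all the clues, so emblem ∈ tray-Y.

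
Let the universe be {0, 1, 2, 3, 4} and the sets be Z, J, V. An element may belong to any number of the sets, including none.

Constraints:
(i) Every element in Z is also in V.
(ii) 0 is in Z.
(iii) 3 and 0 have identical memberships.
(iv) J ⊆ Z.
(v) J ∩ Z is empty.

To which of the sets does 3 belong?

3: V, Z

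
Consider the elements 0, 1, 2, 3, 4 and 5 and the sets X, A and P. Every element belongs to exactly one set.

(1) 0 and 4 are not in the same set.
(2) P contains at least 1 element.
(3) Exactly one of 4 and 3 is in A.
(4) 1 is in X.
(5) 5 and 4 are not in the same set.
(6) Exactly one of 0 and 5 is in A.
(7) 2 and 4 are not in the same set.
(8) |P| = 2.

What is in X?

X = {1, 4}

From (4): 1 ∈ X.
Suppose 0 ∈ X: no assignment then satisfies all the clues, so 0 ∉ X.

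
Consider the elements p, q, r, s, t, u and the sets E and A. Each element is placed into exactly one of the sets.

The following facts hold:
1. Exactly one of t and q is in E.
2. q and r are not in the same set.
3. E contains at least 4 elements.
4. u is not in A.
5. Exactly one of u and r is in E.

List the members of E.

E = {p, q, s, u}

From (4): u ∉ A.
Only one set left: u ∈ E.
(5) (exactly one): r ∉ E.
Only one set left: r ∈ A.
(2): q ∉ A.
Only one set left: q ∈ E.
(1) (exactly one): t ∉ E.
(3): only 4 candidates remain for E, so all are in.
Only one set left: t ∈ A.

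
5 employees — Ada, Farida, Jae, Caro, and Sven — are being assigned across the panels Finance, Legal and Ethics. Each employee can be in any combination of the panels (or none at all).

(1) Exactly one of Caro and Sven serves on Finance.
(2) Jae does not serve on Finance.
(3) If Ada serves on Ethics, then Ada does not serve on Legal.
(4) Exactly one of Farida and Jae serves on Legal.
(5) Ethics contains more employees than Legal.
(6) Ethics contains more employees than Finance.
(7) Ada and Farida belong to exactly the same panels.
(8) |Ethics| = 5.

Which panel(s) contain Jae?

Jae: Ethics, Legal

From (2): Jae ∉ Finance.
(8): only 5 candidates remain for Ethics, so all are in.
(3): Ada ∉ Legal.
(7): Farida matches Ada: Farida ∉ Legal.
(4) (exactly one): Jae ∈ Legal.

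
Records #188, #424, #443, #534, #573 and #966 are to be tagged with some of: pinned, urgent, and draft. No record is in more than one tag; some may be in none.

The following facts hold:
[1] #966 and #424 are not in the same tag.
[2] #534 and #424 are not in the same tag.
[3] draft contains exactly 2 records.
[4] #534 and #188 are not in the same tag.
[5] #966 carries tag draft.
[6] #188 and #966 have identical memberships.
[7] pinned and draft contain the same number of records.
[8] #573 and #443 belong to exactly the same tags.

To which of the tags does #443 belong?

From (5): #966 ∈ draft.
(1): #424 ∉ draft.
(6): #188 matches #966: #188 ∉ pinned.
(6): #188 matches #966: #188 ∉ urgent.
(6): #188 matches #966: #188 ∈ draft.
(3): draft already has 2, so the rest are out.
Suppose #443 ∉ pinned: no assignment then satisfies all the clues, so #443 ∈ pinned.

#443: pinned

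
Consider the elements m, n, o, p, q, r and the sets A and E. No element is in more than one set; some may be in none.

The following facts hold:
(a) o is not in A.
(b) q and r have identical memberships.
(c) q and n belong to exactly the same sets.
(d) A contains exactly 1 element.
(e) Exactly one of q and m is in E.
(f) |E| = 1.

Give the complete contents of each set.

A = {p}; E = {m}

From (a): o ∉ A.
Suppose m ∈ A: no assignment then satisfies all the clues, so m ∉ A.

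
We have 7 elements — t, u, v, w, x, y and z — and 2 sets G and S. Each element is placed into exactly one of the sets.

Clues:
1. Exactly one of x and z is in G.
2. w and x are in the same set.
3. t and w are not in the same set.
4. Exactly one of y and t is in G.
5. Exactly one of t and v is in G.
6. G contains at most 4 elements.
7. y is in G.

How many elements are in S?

From (7): y ∈ G.
(4) (exactly one): t ∉ G.
(5) (exactly one): v ∈ G.
Only one set left: t ∈ S.
(3): w ∉ S.
Only one set left: w ∈ G.
(2): x matches w: x ∈ G.
(6): G already has 4, so the rest are out.
Only one set left: u ∈ S.
Only one set left: z ∈ S.

3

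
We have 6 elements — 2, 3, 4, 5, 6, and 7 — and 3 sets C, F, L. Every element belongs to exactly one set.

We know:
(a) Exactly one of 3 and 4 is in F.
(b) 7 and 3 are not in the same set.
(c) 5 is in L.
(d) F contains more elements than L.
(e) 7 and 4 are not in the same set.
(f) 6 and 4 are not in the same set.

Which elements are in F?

F = {2, 3, 6}

From (c): 5 ∈ L.
Suppose 2 ∉ F: no assignment then satisfies all the clues, so 2 ∈ F.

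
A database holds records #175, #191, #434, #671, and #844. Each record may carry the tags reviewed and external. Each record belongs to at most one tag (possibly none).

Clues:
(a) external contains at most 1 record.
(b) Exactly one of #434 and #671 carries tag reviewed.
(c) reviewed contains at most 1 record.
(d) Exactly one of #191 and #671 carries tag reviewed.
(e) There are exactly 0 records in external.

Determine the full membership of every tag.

reviewed = {#671}; external = {}

(e): external already has 0, so the rest are out.
Suppose #175 ∈ reviewed: no assignment then satisfies all the clues, so #175 ∉ reviewed.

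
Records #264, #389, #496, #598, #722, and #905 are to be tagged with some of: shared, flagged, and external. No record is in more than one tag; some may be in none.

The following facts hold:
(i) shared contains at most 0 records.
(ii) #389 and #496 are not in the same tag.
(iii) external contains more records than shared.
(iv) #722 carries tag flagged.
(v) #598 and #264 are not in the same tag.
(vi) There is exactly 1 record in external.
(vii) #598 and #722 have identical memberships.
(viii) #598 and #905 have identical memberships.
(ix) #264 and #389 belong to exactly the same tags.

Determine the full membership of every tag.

shared = {}; flagged = {#598, #722, #905}; external = {#496}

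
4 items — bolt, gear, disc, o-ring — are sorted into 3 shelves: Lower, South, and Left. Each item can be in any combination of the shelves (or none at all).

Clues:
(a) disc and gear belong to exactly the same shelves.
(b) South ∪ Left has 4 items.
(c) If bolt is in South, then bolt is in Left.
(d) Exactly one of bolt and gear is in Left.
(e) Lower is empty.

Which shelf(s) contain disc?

disc: South

(e): Lower already has 0, so the rest are out.
Suppose disc ∉ South: no assignment then satisfies all the clues, so disc ∈ South.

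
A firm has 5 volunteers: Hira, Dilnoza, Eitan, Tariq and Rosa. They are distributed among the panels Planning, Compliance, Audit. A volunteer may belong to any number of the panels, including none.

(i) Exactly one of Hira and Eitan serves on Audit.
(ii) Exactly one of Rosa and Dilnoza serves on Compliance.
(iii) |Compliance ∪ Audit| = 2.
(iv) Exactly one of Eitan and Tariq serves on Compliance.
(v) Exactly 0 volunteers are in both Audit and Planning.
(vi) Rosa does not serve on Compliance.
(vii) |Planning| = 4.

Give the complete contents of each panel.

Planning = {Dilnoza, Hira, Rosa, Tariq}; Compliance = {Dilnoza, Eitan}; Audit = {Eitan}

From (vi): Rosa ∉ Compliance.
(ii) (exactly one): Dilnoza ∈ Compliance.
Suppose Hira ∉ Planning: no assignment then satisfies all the clues, so Hira ∈ Planning.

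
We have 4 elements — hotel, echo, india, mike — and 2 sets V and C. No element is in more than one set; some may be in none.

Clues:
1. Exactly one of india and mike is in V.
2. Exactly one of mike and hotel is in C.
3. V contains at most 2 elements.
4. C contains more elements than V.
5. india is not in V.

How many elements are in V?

1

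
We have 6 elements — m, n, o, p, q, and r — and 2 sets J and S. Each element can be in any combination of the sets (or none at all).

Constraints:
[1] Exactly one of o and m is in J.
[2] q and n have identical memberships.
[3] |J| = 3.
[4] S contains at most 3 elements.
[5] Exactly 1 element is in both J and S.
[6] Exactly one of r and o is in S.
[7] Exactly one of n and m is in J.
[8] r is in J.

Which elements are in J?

J = {m, p, r}

From (8): r ∈ J.
Suppose m ∉ J: no assignment then satisfies all the clues, so m ∈ J.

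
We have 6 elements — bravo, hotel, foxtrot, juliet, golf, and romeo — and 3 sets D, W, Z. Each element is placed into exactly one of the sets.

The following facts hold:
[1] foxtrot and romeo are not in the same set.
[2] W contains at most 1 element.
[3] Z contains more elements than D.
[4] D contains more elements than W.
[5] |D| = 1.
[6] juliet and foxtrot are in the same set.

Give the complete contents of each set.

D = {romeo}; W = {}; Z = {bravo, foxtrot, golf, hotel, juliet}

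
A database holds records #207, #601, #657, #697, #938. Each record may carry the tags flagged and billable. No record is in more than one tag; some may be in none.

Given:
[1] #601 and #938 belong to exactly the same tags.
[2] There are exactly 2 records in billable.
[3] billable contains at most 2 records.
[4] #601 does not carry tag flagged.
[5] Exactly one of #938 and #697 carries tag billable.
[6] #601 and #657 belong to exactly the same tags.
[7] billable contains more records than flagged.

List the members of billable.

billable = {#207, #697}

From (4): #601 ∉ flagged.
(1): #938 matches #601: #938 ∉ flagged.
(6): #657 matches #601: #657 ∉ flagged.
Suppose #207 ∉ billable: no assignment then satisfies all the clues, so #207 ∈ billable.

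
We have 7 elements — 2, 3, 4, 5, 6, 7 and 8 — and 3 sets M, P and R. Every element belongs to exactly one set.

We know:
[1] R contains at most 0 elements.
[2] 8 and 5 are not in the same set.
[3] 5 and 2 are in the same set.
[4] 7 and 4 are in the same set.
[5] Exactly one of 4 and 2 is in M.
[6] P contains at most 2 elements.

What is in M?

M = {3, 4, 6, 7, 8}

(1): R already has 0, so the rest are out.
Suppose 2 ∈ M: no assignment then satisfies all the clues, so 2 ∉ M.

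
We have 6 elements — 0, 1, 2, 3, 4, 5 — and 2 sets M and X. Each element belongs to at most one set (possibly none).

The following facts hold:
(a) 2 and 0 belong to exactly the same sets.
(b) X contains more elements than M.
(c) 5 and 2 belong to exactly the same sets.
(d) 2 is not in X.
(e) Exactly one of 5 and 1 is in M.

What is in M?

M = {1}

From (d): 2 ∉ X.
(a): 0 matches 2: 0 ∉ X.
(c): 5 matches 2: 5 ∉ X.
Suppose 0 ∈ M: no assignment then satisfies all the clues, so 0 ∉ M.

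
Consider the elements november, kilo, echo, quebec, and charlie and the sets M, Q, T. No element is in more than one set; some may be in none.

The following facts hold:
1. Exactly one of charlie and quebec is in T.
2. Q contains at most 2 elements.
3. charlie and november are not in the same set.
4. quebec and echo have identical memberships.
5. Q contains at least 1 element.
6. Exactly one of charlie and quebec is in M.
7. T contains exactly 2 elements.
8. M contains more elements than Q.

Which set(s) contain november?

november: Q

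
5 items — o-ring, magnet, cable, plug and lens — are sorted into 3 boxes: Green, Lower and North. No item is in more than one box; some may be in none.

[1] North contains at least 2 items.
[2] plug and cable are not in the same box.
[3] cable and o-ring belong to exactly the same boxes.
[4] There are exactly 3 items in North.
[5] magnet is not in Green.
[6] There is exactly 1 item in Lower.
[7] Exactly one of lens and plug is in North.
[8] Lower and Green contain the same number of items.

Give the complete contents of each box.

Green = {plug}; Lower = {magnet}; North = {cable, lens, o-ring}

From (5): magnet ∉ Green.
Suppose o-ring ∈ Green: no assignment then satisfies all the clues, so o-ring ∉ Green.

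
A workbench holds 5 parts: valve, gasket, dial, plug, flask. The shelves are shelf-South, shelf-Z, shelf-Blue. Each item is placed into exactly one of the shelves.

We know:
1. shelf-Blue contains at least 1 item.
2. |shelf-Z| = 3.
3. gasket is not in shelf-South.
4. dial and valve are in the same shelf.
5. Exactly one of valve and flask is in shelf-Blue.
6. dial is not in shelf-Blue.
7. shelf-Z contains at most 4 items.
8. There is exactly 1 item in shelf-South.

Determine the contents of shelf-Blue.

shelf-Blue = {flask}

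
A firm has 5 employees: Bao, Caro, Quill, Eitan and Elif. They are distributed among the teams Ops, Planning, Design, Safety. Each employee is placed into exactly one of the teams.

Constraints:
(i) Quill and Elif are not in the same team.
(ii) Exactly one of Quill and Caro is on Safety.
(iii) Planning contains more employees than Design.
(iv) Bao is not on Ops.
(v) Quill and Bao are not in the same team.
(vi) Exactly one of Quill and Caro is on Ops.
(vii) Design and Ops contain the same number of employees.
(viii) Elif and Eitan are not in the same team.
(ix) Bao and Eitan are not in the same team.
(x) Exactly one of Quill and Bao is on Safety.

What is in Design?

Design = {Eitan}

From (iv): Bao ∉ Ops.
Suppose Bao ∈ Design: no assignment then satisfies all the clues, so Bao ∉ Design.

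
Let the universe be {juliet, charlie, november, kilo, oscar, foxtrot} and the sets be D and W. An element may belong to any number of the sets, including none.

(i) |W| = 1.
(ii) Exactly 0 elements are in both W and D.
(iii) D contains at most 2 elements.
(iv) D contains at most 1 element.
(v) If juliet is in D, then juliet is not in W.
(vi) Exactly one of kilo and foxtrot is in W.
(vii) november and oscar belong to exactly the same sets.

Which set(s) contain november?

november: none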